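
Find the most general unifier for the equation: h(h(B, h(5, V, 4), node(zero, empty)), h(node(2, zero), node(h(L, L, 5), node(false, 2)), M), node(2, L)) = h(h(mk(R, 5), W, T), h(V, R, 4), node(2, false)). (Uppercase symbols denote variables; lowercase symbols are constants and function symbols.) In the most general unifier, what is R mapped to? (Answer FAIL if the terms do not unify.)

Decompose h/3: h(B, h(5, V, 4), node(zero, empty)) = h(mk(R, 5), W, T),  h(node(2, zero), node(h(L, L, 5), node(false, 2)), M) = h(V, R, 4),  node(2, L) = node(2, false).
Decompose h/3: B = mk(R, 5),  h(5, V, 4) = W,  node(zero, empty) = T.
Bind B := mk(R, 5); no other remaining equation mentions B.
Bind W := h(5, V, 4); no other remaining equation mentions W.
Bind T := node(zero, empty); no other remaining equation mentions T.
Decompose h/3: node(2, zero) = V,  node(h(L, L, 5), node(false, 2)) = R,  M = 4.
Bind V := node(2, zero); no other remaining equation mentions V. Substituting into the earlier binding gives W := h(5, node(2, zero), 4).
Bind R := node(h(L, L, 5), node(false, 2)); no other remaining equation mentions R. Substituting into the earlier binding gives B := mk(node(h(L, L, 5), node(false, 2)), 5).
Bind M := 4; no other remaining equation mentions M.
Decompose node/2: 2 = 2,  L = false.
Delete trivial equation 2 = 2.
Bind L := false. Substituting into the earlier bindings gives B := mk(node(h(false, false, 5), node(false, 2)), 5), R := node(h(false, false, 5), node(false, 2)).
MGU = { B -> mk(node(h(false, false, 5), node(false, 2)), 5), W -> h(5, node(2, zero), 4), T -> node(zero, empty), V -> node(2, zero), R -> node(h(false, false, 5), node(false, 2)), M -> 4, L -> false }, so R -> node(h(false, false, 5), node(false, 2)).

node(h(false, false, 5), node(false, 2))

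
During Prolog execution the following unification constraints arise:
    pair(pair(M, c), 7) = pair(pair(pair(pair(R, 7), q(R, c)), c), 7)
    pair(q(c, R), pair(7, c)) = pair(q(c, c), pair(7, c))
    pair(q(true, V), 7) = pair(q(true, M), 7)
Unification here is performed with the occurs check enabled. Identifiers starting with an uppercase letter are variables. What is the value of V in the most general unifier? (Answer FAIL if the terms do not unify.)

Decompose pair/2: pair(M, c) = pair(pair(pair(R, 7), q(R, c)), c),  7 = 7.
Decompose pair/2: M = pair(pair(R, 7), q(R, c)),  c = c.
Bind M := pair(pair(R, 7), q(R, c)); substituting into the one remaining equation that mentions M gives: pair(q(true, V), 7) = pair(q(true, pair(pair(R, 7), q(R, c))), 7).
Delete trivial equation c = c.
Delete trivial equation 7 = 7.
Decompose pair/2: q(c, R) = q(c, c),  pair(7, c) = pair(7, c).
Decompose q/2: c = c,  R = c.
Delete trivial equation c = c.
Bind R := c; substituting into the one remaining equation that mentions R gives: pair(q(true, V), 7) = pair(q(true, pair(pair(c, 7), q(c, c))), 7). Substituting into the earlier binding gives M := pair(pair(c, 7), q(c, c)).
Delete trivial equation pair(7, c) = pair(7, c).
Decompose pair/2: q(true, V) = q(true, pair(pair(c, 7), q(c, c))),  7 = 7.
Decompose q/2: true = true,  V = pair(pair(c, 7), q(c, c)).
Delete trivial equation true = true.
Bind V := pair(pair(c, 7), q(c, c)); no other remaining equation mentions V.
Delete trivial equation 7 = 7.
MGU = { M = pair(pair(c, 7), q(c, c)), R = c, V = pair(pair(c, 7), q(c, c)) }, so V = pair(pair(c, 7), q(c, c)).

pair(pair(c, 7), q(c, c))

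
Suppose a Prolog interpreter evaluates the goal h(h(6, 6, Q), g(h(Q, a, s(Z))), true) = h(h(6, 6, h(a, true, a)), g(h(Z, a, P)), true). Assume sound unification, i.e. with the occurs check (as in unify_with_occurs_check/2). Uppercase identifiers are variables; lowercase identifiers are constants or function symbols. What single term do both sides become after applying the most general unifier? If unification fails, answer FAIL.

Decompose h/3: h(6, 6, Q) = h(6, 6, h(a, true, a)),  g(h(Q, a, s(Z))) = g(h(Z, a, P)),  true = true.
Decompose h/3: 6 = 6,  6 = 6,  Q = h(a, true, a).
Delete trivial equation 6 = 6.
Delete trivial equation 6 = 6.
Bind Q := h(a, true, a); substituting into the one remaining equation that mentions Q gives: g(h(h(a, true, a), a, s(Z))) = g(h(Z, a, P)).
Decompose g/1: h(h(a, true, a), a, s(Z)) = h(Z, a, P).
Decompose h/3: h(a, true, a) = Z,  a = a,  s(Z) = P.
Bind Z := h(a, true, a); substituting into the one remaining equation that mentions Z gives: s(h(a, true, a)) = P.
Delete trivial equation a = a.
Bind P := s(h(a, true, a)); no other remaining equation mentions P.
Delete trivial equation true = true.
Applying the MGU to either side gives h(h(6, 6, h(a, true, a)), g(h(h(a, true, a), a, s(h(a, true, a)))), true).

h(h(6, 6, h(a, true, a)), g(h(h(a, true, a), a, s(h(a, true, a)))), true)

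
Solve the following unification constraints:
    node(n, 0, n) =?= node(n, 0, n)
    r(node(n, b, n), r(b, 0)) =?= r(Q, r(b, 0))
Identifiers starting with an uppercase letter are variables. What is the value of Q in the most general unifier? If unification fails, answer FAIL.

node(n, b, n)

Delete trivial equation node(n, 0, n) =?= node(n, 0, n).
Decompose r/2: node(n, b, n) =?= Q,  r(b, 0) =?= r(b, 0).
Bind Q := node(n, b, n); no other remaining equation mentions Q.
Delete trivial equation r(b, 0) =?= r(b, 0).
MGU = { Q -> node(n, b, n) }, so Q -> node(n, b, n).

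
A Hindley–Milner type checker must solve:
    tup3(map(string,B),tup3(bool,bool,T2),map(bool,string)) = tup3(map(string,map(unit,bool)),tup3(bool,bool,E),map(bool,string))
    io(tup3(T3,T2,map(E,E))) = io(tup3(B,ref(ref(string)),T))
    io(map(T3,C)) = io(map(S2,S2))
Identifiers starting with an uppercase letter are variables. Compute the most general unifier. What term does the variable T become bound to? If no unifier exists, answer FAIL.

map(ref(ref(string)),ref(ref(string)))

Decompose tup3/3: map(string,B) = map(string,map(unit,bool)),  tup3(bool,bool,T2) = tup3(bool,bool,E),  map(bool,string) = map(bool,string).
Decompose map/2: string = string,  B = map(unit,bool).
Delete trivial equation string = string.
Bind B := map(unit,bool); substituting into the one remaining equation that mentions B gives: io(tup3(T3,T2,map(E,E))) = io(tup3(map(unit,bool),ref(ref(string)),T)).
Decompose tup3/3: bool = bool,  bool = bool,  T2 = E.
Delete trivial equation bool = bool.
Delete trivial equation bool = bool.
Bind T2 := E; substituting into the one remaining equation that mentions T2 gives: io(tup3(T3,E,map(E,E))) = io(tup3(map(unit,bool),ref(ref(string)),T)).
Delete trivial equation map(bool,string) = map(bool,string).
Decompose io/1: tup3(T3,E,map(E,E)) = tup3(map(unit,bool),ref(ref(string)),T).
Decompose tup3/3: T3 = map(unit,bool),  E = ref(ref(string)),  map(E,E) = T.
Bind T3 := map(unit,bool); substituting into the one remaining equation that mentions T3 gives: io(map(map(unit,bool),C)) = io(map(S2,S2)).
Bind E := ref(ref(string)); substituting into the one remaining equation that mentions E gives: map(ref(ref(string)),ref(ref(string))) = T. Substituting into the earlier binding gives T2 := ref(ref(string)).
Bind T := map(ref(ref(string)),ref(ref(string))); no other remaining equation mentions T.
Decompose io/1: map(map(unit,bool),C) = map(S2,S2).
Decompose map/2: map(unit,bool) = S2,  C = S2.
Bind S2 := map(unit,bool); substituting into the remaining equation gives: C = map(unit,bool).
Bind C := map(unit,bool).
MGU = { B ↦ map(unit,bool), T2 ↦ ref(ref(string)), T3 ↦ map(unit,bool), E ↦ ref(ref(string)), T ↦ map(ref(ref(string)),ref(ref(string))), S2 ↦ map(unit,bool), C ↦ map(unit,bool) }, so T ↦ map(ref(ref(string)),ref(ref(string))).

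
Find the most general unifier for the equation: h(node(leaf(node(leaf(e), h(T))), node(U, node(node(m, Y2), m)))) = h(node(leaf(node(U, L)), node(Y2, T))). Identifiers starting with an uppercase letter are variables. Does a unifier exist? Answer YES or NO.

YES

Decompose h/1: node(leaf(node(leaf(e), h(T))), node(U, node(node(m, Y2), m))) = node(leaf(node(U, L)), node(Y2, T)).
Decompose node/2: leaf(node(leaf(e), h(T))) = leaf(node(U, L)),  node(U, node(node(m, Y2), m)) = node(Y2, T).
Decompose leaf/1: node(leaf(e), h(T)) = node(U, L).
Decompose node/2: leaf(e) = U,  h(T) = L.
Bind U := leaf(e); substituting into the one remaining equation that mentions U gives: node(leaf(e), node(node(m, Y2), m)) = node(Y2, T).
Bind L := h(T); no other remaining equation mentions L.
Decompose node/2: leaf(e) = Y2,  node(node(m, Y2), m) = T.
Bind Y2 := leaf(e); substituting into the remaining equation gives: node(node(m, leaf(e)), m) = T.
Bind T := node(node(m, leaf(e)), m). Substituting into the earlier binding gives L := h(node(node(m, leaf(e)), m)).
No equations remain and no clash or occurs-check failure arose, so a unifier exists.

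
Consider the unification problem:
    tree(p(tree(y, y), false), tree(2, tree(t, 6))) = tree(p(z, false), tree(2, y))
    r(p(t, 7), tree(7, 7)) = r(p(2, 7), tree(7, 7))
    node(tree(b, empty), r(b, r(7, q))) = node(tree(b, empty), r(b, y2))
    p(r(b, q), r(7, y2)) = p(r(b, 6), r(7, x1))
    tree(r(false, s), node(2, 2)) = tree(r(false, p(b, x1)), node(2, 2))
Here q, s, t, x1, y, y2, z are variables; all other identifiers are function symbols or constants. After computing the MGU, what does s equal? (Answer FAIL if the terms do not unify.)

p(b, r(7, 6))

Decompose tree/2: p(tree(y, y), false) = p(z, false),  tree(2, tree(t, 6)) = tree(2, y).
Decompose p/2: tree(y, y) = z,  false = false.
Bind z := tree(y, y); no other remaining equation mentions z.
Delete trivial equation false = false.
Decompose tree/2: 2 = 2,  tree(t, 6) = y.
Delete trivial equation 2 = 2.
Bind y := tree(t, 6); no other remaining equation mentions y. Substituting into the earlier binding gives z := tree(tree(t, 6), tree(t, 6)).
Decompose r/2: p(t, 7) = p(2, 7),  tree(7, 7) = tree(7, 7).
Decompose p/2: t = 2,  7 = 7.
Bind t := 2; no other remaining equation mentions t. Substituting into the earlier bindings gives z := tree(tree(2, 6), tree(2, 6)), y := tree(2, 6).
Delete trivial equation 7 = 7.
Delete trivial equation tree(7, 7) = tree(7, 7).
Decompose node/2: tree(b, empty) = tree(b, empty),  r(b, r(7, q)) = r(b, y2).
Delete trivial equation tree(b, empty) = tree(b, empty).
Decompose r/2: b = b,  r(7, q) = y2.
Delete trivial equation b = b.
Bind y2 := r(7, q); substituting into the one remaining equation that mentions y2 gives: p(r(b, q), r(7, r(7, q))) = p(r(b, 6), r(7, x1)).
Decompose p/2: r(b, q) = r(b, 6),  r(7, r(7, q)) = r(7, x1).
Decompose r/2: b = b,  q = 6.
Delete trivial equation b = b.
Bind q := 6; substituting into the one remaining equation that mentions q gives: r(7, r(7, 6)) = r(7, x1). Substituting into the earlier binding gives y2 := r(7, 6).
Decompose r/2: 7 = 7,  r(7, 6) = x1.
Delete trivial equation 7 = 7.
Bind x1 := r(7, 6); substituting into the remaining equation gives: tree(r(false, s), node(2, 2)) = tree(r(false, p(b, r(7, 6))), node(2, 2)).
Decompose tree/2: r(false, s) = r(false, p(b, r(7, 6))),  node(2, 2) = node(2, 2).
Decompose r/2: false = false,  s = p(b, r(7, 6)).
Delete trivial equation false = false.
Bind s := p(b, r(7, 6)); no other remaining equation mentions s.
Delete trivial equation node(2, 2) = node(2, 2).
MGU = { z ↦ tree(tree(2, 6), tree(2, 6)), y ↦ tree(2, 6), t ↦ 2, y2 ↦ r(7, 6), q ↦ 6, x1 ↦ r(7, 6), s ↦ p(b, r(7, 6)) }, so s ↦ p(b, r(7, 6)).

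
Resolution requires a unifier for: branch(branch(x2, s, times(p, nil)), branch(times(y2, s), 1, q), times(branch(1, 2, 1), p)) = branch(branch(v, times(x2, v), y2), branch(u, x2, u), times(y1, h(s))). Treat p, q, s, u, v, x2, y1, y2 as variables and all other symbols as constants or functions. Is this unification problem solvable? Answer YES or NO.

YES

Decompose branch/3: branch(x2, s, times(p, nil)) = branch(v, times(x2, v), y2),  branch(times(y2, s), 1, q) = branch(u, x2, u),  times(branch(1, 2, 1), p) = times(y1, h(s)).
Decompose branch/3: x2 = v,  s = times(x2, v),  times(p, nil) = y2.
Bind x2 := v; substituting into the 2 remaining equations that mention x2 gives: s = times(v, v),  branch(times(y2, s), 1, q) = branch(u, v, u).
Bind s := times(v, v); substituting into the 2 remaining equations that mention s gives: branch(times(y2, times(v, v)), 1, q) = branch(u, v, u),  times(branch(1, 2, 1), p) = times(y1, h(times(v, v))).
Bind y2 := times(p, nil); substituting into the one remaining equation that mentions y2 gives: branch(times(times(p, nil), times(v, v)), 1, q) = branch(u, v, u).
Decompose branch/3: times(times(p, nil), times(v, v)) = u,  1 = v,  q = u.
Bind u := times(times(p, nil), times(v, v)); substituting into the one remaining equation that mentions u gives: q = times(times(p, nil), times(v, v)).
Bind v := 1; substituting into the remaining equations gives: q = times(times(p, nil), times(1, 1)),  times(branch(1, 2, 1), p) = times(y1, h(times(1, 1))). Substituting into the earlier bindings gives x2 := 1, s := times(1, 1), u := times(times(p, nil), times(1, 1)).
Bind q := times(times(p, nil), times(1, 1)); no other remaining equation mentions q.
Decompose times/2: branch(1, 2, 1) = y1,  p = h(times(1, 1)).
Bind y1 := branch(1, 2, 1); no other remaining equation mentions y1.
Bind p := h(times(1, 1)). Substituting into the earlier bindings gives y2 := times(h(times(1, 1)), nil), u := times(times(h(times(1, 1)), nil), times(1, 1)), q := times(times(h(times(1, 1)), nil), times(1, 1)).
No equations remain and no clash or occurs-check failure arose, so a unifier exists.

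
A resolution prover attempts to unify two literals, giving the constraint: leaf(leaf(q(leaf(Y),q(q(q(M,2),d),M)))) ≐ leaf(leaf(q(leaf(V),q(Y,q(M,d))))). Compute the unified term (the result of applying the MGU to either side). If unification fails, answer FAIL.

Decompose leaf/1: leaf(q(leaf(Y),q(q(q(M,2),d),M))) ≐ leaf(q(leaf(V),q(Y,q(M,d)))).
Decompose leaf/1: q(leaf(Y),q(q(q(M,2),d),M)) ≐ q(leaf(V),q(Y,q(M,d))).
Decompose q/2: leaf(Y) ≐ leaf(V),  q(q(q(M,2),d),M) ≐ q(Y,q(M,d)).
Decompose leaf/1: Y ≐ V.
Bind Y := V; substituting into the remaining equation gives: q(q(q(M,2),d),M) ≐ q(V,q(M,d)).
Decompose q/2: q(q(M,2),d) ≐ V,  M ≐ q(M,d).
Bind V := q(q(M,2),d); no other remaining equation mentions V. Substituting into the earlier binding gives Y := q(q(M,2),d).
Occurs check fails: M occurs in q(M,d); the equation M ≐ q(M,d) has no finite solution.

FAIL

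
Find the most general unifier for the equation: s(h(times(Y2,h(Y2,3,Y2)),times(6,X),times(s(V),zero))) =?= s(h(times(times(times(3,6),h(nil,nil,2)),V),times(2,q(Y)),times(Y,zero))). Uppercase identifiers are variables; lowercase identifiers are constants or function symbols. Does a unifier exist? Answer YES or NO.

Decompose s/1: h(times(Y2,h(Y2,3,Y2)),times(6,X),times(s(V),zero)) =?= h(times(times(times(3,6),h(nil,nil,2)),V),times(2,q(Y)),times(Y,zero)).
Decompose h/3: times(Y2,h(Y2,3,Y2)) =?= times(times(times(3,6),h(nil,nil,2)),V),  times(6,X) =?= times(2,q(Y)),  times(s(V),zero) =?= times(Y,zero).
Decompose times/2: Y2 =?= times(times(3,6),h(nil,nil,2)),  h(Y2,3,Y2) =?= V.
Bind Y2 := times(times(3,6),h(nil,nil,2)); substituting into the one remaining equation that mentions Y2 gives: h(times(times(3,6),h(nil,nil,2)),3,times(times(3,6),h(nil,nil,2))) =?= V.
Bind V := h(times(times(3,6),h(nil,nil,2)),3,times(times(3,6),h(nil,nil,2))); substituting into the one remaining equation that mentions V gives: times(s(h(times(times(3,6),h(nil,nil,2)),3,times(times(3,6),h(nil,nil,2)))),zero) =?= times(Y,zero).
Decompose times/2: 6 =?= 2,  X =?= q(Y).
Clash: constants 6 and 2 differ; no unifier exists.

NO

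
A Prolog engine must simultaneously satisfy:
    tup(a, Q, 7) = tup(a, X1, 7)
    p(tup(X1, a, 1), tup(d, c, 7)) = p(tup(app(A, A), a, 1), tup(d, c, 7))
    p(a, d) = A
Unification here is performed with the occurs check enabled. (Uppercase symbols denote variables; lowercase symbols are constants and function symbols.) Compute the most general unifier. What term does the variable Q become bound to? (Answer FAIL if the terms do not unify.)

Decompose tup/3: a = a,  Q = X1,  7 = 7.
Delete trivial equation a = a.
Bind Q := X1; no other remaining equation mentions Q.
Delete trivial equation 7 = 7.
Decompose p/2: tup(X1, a, 1) = tup(app(A, A), a, 1),  tup(d, c, 7) = tup(d, c, 7).
Decompose tup/3: X1 = app(A, A),  a = a,  1 = 1.
Bind X1 := app(A, A); no other remaining equation mentions X1. Substituting into the earlier binding gives Q := app(A, A).
Delete trivial equation a = a.
Delete trivial equation 1 = 1.
Delete trivial equation tup(d, c, 7) = tup(d, c, 7).
Bind A := p(a, d). Substituting into the earlier bindings gives Q := app(p(a, d), p(a, d)), X1 := app(p(a, d), p(a, d)).
MGU = { Q -> app(p(a, d), p(a, d)), X1 -> app(p(a, d), p(a, d)), A -> p(a, d) }, so Q -> app(p(a, d), p(a, d)).

app(p(a, d), p(a, d))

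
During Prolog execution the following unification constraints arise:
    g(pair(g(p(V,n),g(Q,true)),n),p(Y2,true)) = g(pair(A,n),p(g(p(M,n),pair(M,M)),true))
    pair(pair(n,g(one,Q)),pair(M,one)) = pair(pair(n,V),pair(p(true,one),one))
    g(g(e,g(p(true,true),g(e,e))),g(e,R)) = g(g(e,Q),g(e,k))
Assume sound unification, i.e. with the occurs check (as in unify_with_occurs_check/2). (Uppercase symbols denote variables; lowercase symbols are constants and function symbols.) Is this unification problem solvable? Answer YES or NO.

Decompose g/2: pair(g(p(V,n),g(Q,true)),n) = pair(A,n),  p(Y2,true) = p(g(p(M,n),pair(M,M)),true).
Decompose pair/2: g(p(V,n),g(Q,true)) = A,  n = n.
Bind A := g(p(V,n),g(Q,true)); no other remaining equation mentions A.
Delete trivial equation n = n.
Decompose p/2: Y2 = g(p(M,n),pair(M,M)),  true = true.
Bind Y2 := g(p(M,n),pair(M,M)); no other remaining equation mentions Y2.
Delete trivial equation true = true.
Decompose pair/2: pair(n,g(one,Q)) = pair(n,V),  pair(M,one) = pair(p(true,one),one).
Decompose pair/2: n = n,  g(one,Q) = V.
Delete trivial equation n = n.
Bind V := g(one,Q); no other remaining equation mentions V. Substituting into the earlier binding gives A := g(p(g(one,Q),n),g(Q,true)).
Decompose pair/2: M = p(true,one),  one = one.
Bind M := p(true,one); no other remaining equation mentions M. Substituting into the earlier binding gives Y2 := g(p(p(true,one),n),pair(p(true,one),p(true,one))).
Delete trivial equation one = one.
Decompose g/2: g(e,g(p(true,true),g(e,e))) = g(e,Q),  g(e,R) = g(e,k).
Decompose g/2: e = e,  g(p(true,true),g(e,e)) = Q.
Delete trivial equation e = e.
Bind Q := g(p(true,true),g(e,e)); no other remaining equation mentions Q. Substituting into the earlier bindings gives A := g(p(g(one,g(p(true,true),g(e,e))),n),g(g(p(true,true),g(e,e)),true)), V := g(one,g(p(true,true),g(e,e))).
Decompose g/2: e = e,  R = k.
Delete trivial equation e = e.
Bind R := k.
No equations remain and no clash or occurs-check failure arose, so a unifier exists.

YES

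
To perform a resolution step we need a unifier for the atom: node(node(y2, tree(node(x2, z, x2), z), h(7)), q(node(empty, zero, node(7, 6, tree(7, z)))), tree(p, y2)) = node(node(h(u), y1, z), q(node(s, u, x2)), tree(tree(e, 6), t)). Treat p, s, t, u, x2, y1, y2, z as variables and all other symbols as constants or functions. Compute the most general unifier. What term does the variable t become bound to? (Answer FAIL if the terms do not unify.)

h(zero)

Decompose node/3: node(y2, tree(node(x2, z, x2), z), h(7)) = node(h(u), y1, z),  q(node(empty, zero, node(7, 6, tree(7, z)))) = q(node(s, u, x2)),  tree(p, y2) = tree(tree(e, 6), t).
Decompose node/3: y2 = h(u),  tree(node(x2, z, x2), z) = y1,  h(7) = z.
Bind y2 := h(u); substituting into the one remaining equation that mentions y2 gives: tree(p, h(u)) = tree(tree(e, 6), t).
Bind y1 := tree(node(x2, z, x2), z); no other remaining equation mentions y1.
Bind z := h(7); substituting into the one remaining equation that mentions z gives: q(node(empty, zero, node(7, 6, tree(7, h(7))))) = q(node(s, u, x2)). Substituting into the earlier binding gives y1 := tree(node(x2, h(7), x2), h(7)).
Decompose q/1: node(empty, zero, node(7, 6, tree(7, h(7)))) = node(s, u, x2).
Decompose node/3: empty = s,  zero = u,  node(7, 6, tree(7, h(7))) = x2.
Bind s := empty; no other remaining equation mentions s.
Bind u := zero; substituting into the one remaining equation that mentions u gives: tree(p, h(zero)) = tree(tree(e, 6), t). Substituting into the earlier binding gives y2 := h(zero).
Bind x2 := node(7, 6, tree(7, h(7))); no other remaining equation mentions x2. Substituting into the earlier binding gives y1 := tree(node(node(7, 6, tree(7, h(7))), h(7), node(7, 6, tree(7, h(7)))), h(7)).
Decompose tree/2: p = tree(e, 6),  h(zero) = t.
Bind p := tree(e, 6); no other remaining equation mentions p.
Bind t := h(zero).
MGU = { y2 ↦ h(zero), y1 ↦ tree(node(node(7, 6, tree(7, h(7))), h(7), node(7, 6, tree(7, h(7)))), h(7)), z ↦ h(7), s ↦ empty, u ↦ zero, x2 ↦ node(7, 6, tree(7, h(7))), p ↦ tree(e, 6), t ↦ h(zero) }, so t ↦ h(zero).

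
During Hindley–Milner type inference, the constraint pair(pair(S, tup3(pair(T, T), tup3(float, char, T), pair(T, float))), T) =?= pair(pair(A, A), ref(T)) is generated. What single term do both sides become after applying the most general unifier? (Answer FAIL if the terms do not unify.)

Decompose pair/2: pair(S, tup3(pair(T, T), tup3(float, char, T), pair(T, float))) =?= pair(A, A),  T =?= ref(T).
Decompose pair/2: S =?= A,  tup3(pair(T, T), tup3(float, char, T), pair(T, float)) =?= A.
Bind S := A; no other remaining equation mentions S.
Bind A := tup3(pair(T, T), tup3(float, char, T), pair(T, float)); no other remaining equation mentions A. Substituting into the earlier binding gives S := tup3(pair(T, T), tup3(float, char, T), pair(T, float)).
Occurs check fails: T occurs in ref(T); the equation T =?= ref(T) has no finite solution.

FAIL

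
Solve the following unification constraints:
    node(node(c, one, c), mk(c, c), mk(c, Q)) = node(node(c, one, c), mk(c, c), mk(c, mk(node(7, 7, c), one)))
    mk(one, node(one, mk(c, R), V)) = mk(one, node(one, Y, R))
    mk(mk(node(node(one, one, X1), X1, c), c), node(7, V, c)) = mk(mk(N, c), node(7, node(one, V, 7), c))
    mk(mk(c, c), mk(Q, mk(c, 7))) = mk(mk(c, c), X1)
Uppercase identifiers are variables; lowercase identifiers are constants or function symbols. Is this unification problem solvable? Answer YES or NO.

NO

Decompose node/3: node(c, one, c) = node(c, one, c),  mk(c, c) = mk(c, c),  mk(c, Q) = mk(c, mk(node(7, 7, c), one)).
Delete trivial equation node(c, one, c) = node(c, one, c).
Delete trivial equation mk(c, c) = mk(c, c).
Decompose mk/2: c = c,  Q = mk(node(7, 7, c), one).
Delete trivial equation c = c.
Bind Q := mk(node(7, 7, c), one); substituting into the one remaining equation that mentions Q gives: mk(mk(c, c), mk(mk(node(7, 7, c), one), mk(c, 7))) = mk(mk(c, c), X1).
Decompose mk/2: one = one,  node(one, mk(c, R), V) = node(one, Y, R).
Delete trivial equation one = one.
Decompose node/3: one = one,  mk(c, R) = Y,  V = R.
Delete trivial equation one = one.
Bind Y := mk(c, R); no other remaining equation mentions Y.
Bind V := R; substituting into the one remaining equation that mentions V gives: mk(mk(node(node(one, one, X1), X1, c), c), node(7, R, c)) = mk(mk(N, c), node(7, node(one, R, 7), c)).
Decompose mk/2: mk(node(node(one, one, X1), X1, c), c) = mk(N, c),  node(7, R, c) = node(7, node(one, R, 7), c).
Decompose mk/2: node(node(one, one, X1), X1, c) = N,  c = c.
Bind N := node(node(one, one, X1), X1, c); no other remaining equation mentions N.
Delete trivial equation c = c.
Decompose node/3: 7 = 7,  R = node(one, R, 7),  c = c.
Delete trivial equation 7 = 7.
Occurs check fails: R occurs in node(one, R, 7); the equation R = node(one, R, 7) has no finite solution.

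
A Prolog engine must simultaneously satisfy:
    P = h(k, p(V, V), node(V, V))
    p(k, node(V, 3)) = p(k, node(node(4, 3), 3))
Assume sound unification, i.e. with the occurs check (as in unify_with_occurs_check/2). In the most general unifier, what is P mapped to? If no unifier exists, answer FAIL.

Bind P := h(k, p(V, V), node(V, V)); no other remaining equation mentions P.
Decompose p/2: k = k,  node(V, 3) = node(node(4, 3), 3).
Delete trivial equation k = k.
Decompose node/2: V = node(4, 3),  3 = 3.
Bind V := node(4, 3); no other remaining equation mentions V. Substituting into the earlier binding gives P := h(k, p(node(4, 3), node(4, 3)), node(node(4, 3), node(4, 3))).
Delete trivial equation 3 = 3.
MGU = { P = h(k, p(node(4, 3), node(4, 3)), node(node(4, 3), node(4, 3))), V = node(4, 3) }, so P = h(k, p(node(4, 3), node(4, 3)), node(node(4, 3), node(4, 3))).

h(k, p(node(4, 3), node(4, 3)), node(node(4, 3), node(4, 3)))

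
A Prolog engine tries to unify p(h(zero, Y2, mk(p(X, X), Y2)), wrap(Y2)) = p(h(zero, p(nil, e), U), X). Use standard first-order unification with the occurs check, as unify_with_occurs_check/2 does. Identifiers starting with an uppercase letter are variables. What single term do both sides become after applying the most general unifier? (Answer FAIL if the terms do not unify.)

p(h(zero, p(nil, e), mk(p(wrap(p(nil, e)), wrap(p(nil, e))), p(nil, e))), wrap(p(nil, e)))

Decompose p/2: h(zero, Y2, mk(p(X, X), Y2)) = h(zero, p(nil, e), U),  wrap(Y2) = X.
Decompose h/3: zero = zero,  Y2 = p(nil, e),  mk(p(X, X), Y2) = U.
Delete trivial equation zero = zero.
Bind Y2 := p(nil, e); substituting into the remaining equations gives: mk(p(X, X), p(nil, e)) = U,  wrap(p(nil, e)) = X.
Bind U := mk(p(X, X), p(nil, e)); no other remaining equation mentions U.
Bind X := wrap(p(nil, e)). Substituting into the earlier binding gives U := mk(p(wrap(p(nil, e)), wrap(p(nil, e))), p(nil, e)).
Applying the MGU to either side gives p(h(zero, p(nil, e), mk(p(wrap(p(nil, e)), wrap(p(nil, e))), p(nil, e))), wrap(p(nil, e))).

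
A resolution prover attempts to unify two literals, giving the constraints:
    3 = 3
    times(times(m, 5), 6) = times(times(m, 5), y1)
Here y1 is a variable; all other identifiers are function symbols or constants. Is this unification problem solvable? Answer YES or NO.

Delete trivial equation 3 = 3.
Decompose times/2: times(m, 5) = times(m, 5),  6 = y1.
Delete trivial equation times(m, 5) = times(m, 5).
Bind y1 := 6.
No equations remain and no clash or occurs-check failure arose, so a unifier exists.

YES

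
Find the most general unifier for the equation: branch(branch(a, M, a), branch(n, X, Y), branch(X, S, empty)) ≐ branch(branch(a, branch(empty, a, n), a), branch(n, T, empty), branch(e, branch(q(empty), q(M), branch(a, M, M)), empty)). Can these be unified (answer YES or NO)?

Decompose branch/3: branch(a, M, a) ≐ branch(a, branch(empty, a, n), a),  branch(n, X, Y) ≐ branch(n, T, empty),  branch(X, S, empty) ≐ branch(e, branch(q(empty), q(M), branch(a, M, M)), empty).
Decompose branch/3: a ≐ a,  M ≐ branch(empty, a, n),  a ≐ a.
Delete trivial equation a ≐ a.
Bind M := branch(empty, a, n); substituting into the one remaining equation that mentions M gives: branch(X, S, empty) ≐ branch(e, branch(q(empty), q(branch(empty, a, n)), branch(a, branch(empty, a, n), branch(empty, a, n))), empty).
Delete trivial equation a ≐ a.
Decompose branch/3: n ≐ n,  X ≐ T,  Y ≐ empty.
Delete trivial equation n ≐ n.
Bind X := T; substituting into the one remaining equation that mentions X gives: branch(T, S, empty) ≐ branch(e, branch(q(empty), q(branch(empty, a, n)), branch(a, branch(empty, a, n), branch(empty, a, n))), empty).
Bind Y := empty; no other remaining equation mentions Y.
Decompose branch/3: T ≐ e,  S ≐ branch(q(empty), q(branch(empty, a, n)), branch(a, branch(empty, a, n), branch(empty, a, n))),  empty ≐ empty.
Bind T := e; no other remaining equation mentions T. Substituting into the earlier binding gives X := e.
Bind S := branch(q(empty), q(branch(empty, a, n)), branch(a, branch(empty, a, n), branch(empty, a, n))); no other remaining equation mentions S.
Delete trivial equation empty ≐ empty.
No equations remain and no clash or occurs-check failure arose, so a unifier exists.

YES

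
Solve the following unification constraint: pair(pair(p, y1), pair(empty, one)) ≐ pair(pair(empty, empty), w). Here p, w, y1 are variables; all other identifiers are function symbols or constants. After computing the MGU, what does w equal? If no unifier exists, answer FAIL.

Decompose pair/2: pair(p, y1) ≐ pair(empty, empty),  pair(empty, one) ≐ w.
Decompose pair/2: p ≐ empty,  y1 ≐ empty.
Bind p := empty; no other remaining equation mentions p.
Bind y1 := empty; no other remaining equation mentions y1.
Bind w := pair(empty, one).
MGU = { p := empty, y1 := empty, w := pair(empty, one) }, so w := pair(empty, one).

pair(empty, one)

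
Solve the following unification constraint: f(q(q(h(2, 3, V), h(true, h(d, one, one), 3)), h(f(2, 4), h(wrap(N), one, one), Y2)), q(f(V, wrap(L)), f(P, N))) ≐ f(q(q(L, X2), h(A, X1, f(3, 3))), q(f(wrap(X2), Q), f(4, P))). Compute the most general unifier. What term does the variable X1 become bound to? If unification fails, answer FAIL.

Decompose f/2: q(q(h(2, 3, V), h(true, h(d, one, one), 3)), h(f(2, 4), h(wrap(N), one, one), Y2)) ≐ q(q(L, X2), h(A, X1, f(3, 3))),  q(f(V, wrap(L)), f(P, N)) ≐ q(f(wrap(X2), Q), f(4, P)).
Decompose q/2: q(h(2, 3, V), h(true, h(d, one, one), 3)) ≐ q(L, X2),  h(f(2, 4), h(wrap(N), one, one), Y2) ≐ h(A, X1, f(3, 3)).
Decompose q/2: h(2, 3, V) ≐ L,  h(true, h(d, one, one), 3) ≐ X2.
Bind L := h(2, 3, V); substituting into the one remaining equation that mentions L gives: q(f(V, wrap(h(2, 3, V))), f(P, N)) ≐ q(f(wrap(X2), Q), f(4, P)).
Bind X2 := h(true, h(d, one, one), 3); substituting into the one remaining equation that mentions X2 gives: q(f(V, wrap(h(2, 3, V))), f(P, N)) ≐ q(f(wrap(h(true, h(d, one, one), 3)), Q), f(4, P)).
Decompose h/3: f(2, 4) ≐ A,  h(wrap(N), one, one) ≐ X1,  Y2 ≐ f(3, 3).
Bind A := f(2, 4); no other remaining equation mentions A.
Bind X1 := h(wrap(N), one, one); no other remaining equation mentions X1.
Bind Y2 := f(3, 3); no other remaining equation mentions Y2.
Decompose q/2: f(V, wrap(h(2, 3, V))) ≐ f(wrap(h(true, h(d, one, one), 3)), Q),  f(P, N) ≐ f(4, P).
Decompose f/2: V ≐ wrap(h(true, h(d, one, one), 3)),  wrap(h(2, 3, V)) ≐ Q.
Bind V := wrap(h(true, h(d, one, one), 3)); substituting into the one remaining equation that mentions V gives: wrap(h(2, 3, wrap(h(true, h(d, one, one), 3)))) ≐ Q. Substituting into the earlier binding gives L := h(2, 3, wrap(h(true, h(d, one, one), 3))).
Bind Q := wrap(h(2, 3, wrap(h(true, h(d, one, one), 3)))); no other remaining equation mentions Q.
Decompose f/2: P ≐ 4,  N ≐ P.
Bind P := 4; substituting into the remaining equation gives: N ≐ 4.
Bind N := 4. Substituting into the earlier binding gives X1 := h(wrap(4), one, one).
MGU = { L ↦ h(2, 3, wrap(h(true, h(d, one, one), 3))), X2 ↦ h(true, h(d, one, one), 3), A ↦ f(2, 4), X1 ↦ h(wrap(4), one, one), Y2 ↦ f(3, 3), V ↦ wrap(h(true, h(d, one, one), 3)), Q ↦ wrap(h(2, 3, wrap(h(true, h(d, one, one), 3)))), P ↦ 4, N ↦ 4 }, so X1 ↦ h(wrap(4), one, one).

h(wrap(4), one, one)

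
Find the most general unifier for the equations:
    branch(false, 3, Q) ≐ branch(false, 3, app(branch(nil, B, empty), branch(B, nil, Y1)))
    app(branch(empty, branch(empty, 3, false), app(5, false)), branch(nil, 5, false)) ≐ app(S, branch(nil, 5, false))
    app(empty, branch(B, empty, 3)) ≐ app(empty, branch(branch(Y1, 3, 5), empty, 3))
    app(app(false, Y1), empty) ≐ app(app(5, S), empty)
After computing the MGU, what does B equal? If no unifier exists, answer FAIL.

Decompose branch/3: false ≐ false,  3 ≐ 3,  Q ≐ app(branch(nil, B, empty), branch(B, nil, Y1)).
Delete trivial equation false ≐ false.
Delete trivial equation 3 ≐ 3.
Bind Q := app(branch(nil, B, empty), branch(B, nil, Y1)); no other remaining equation mentions Q.
Decompose app/2: branch(empty, branch(empty, 3, false), app(5, false)) ≐ S,  branch(nil, 5, false) ≐ branch(nil, 5, false).
Bind S := branch(empty, branch(empty, 3, false), app(5, false)); substituting into the one remaining equation that mentions S gives: app(app(false, Y1), empty) ≐ app(app(5, branch(empty, branch(empty, 3, false), app(5, false))), empty).
Delete trivial equation branch(nil, 5, false) ≐ branch(nil, 5, false).
Decompose app/2: empty ≐ empty,  branch(B, empty, 3) ≐ branch(branch(Y1, 3, 5), empty, 3).
Delete trivial equation empty ≐ empty.
Decompose branch/3: B ≐ branch(Y1, 3, 5),  empty ≐ empty,  3 ≐ 3.
Bind B := branch(Y1, 3, 5); no other remaining equation mentions B. Substituting into the earlier binding gives Q := app(branch(nil, branch(Y1, 3, 5), empty), branch(branch(Y1, 3, 5), nil, Y1)).
Delete trivial equation empty ≐ empty.
Delete trivial equation 3 ≐ 3.
Decompose app/2: app(false, Y1) ≐ app(5, branch(empty, branch(empty, 3, false), app(5, false))),  empty ≐ empty.
Decompose app/2: false ≐ 5,  Y1 ≐ branch(empty, branch(empty, 3, false), app(5, false)).
Clash: constants false and 5 differ; no unifier exists.

FAIL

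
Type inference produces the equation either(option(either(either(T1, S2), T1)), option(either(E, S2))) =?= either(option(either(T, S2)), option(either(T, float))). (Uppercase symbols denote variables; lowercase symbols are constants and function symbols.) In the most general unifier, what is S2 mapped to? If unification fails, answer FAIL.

float

Decompose either/2: option(either(either(T1, S2), T1)) =?= option(either(T, S2)),  option(either(E, S2)) =?= option(either(T, float)).
Decompose option/1: either(either(T1, S2), T1) =?= either(T, S2).
Decompose either/2: either(T1, S2) =?= T,  T1 =?= S2.
Bind T := either(T1, S2); substituting into the one remaining equation that mentions T gives: option(either(E, S2)) =?= option(either(either(T1, S2), float)).
Bind T1 := S2; substituting into the remaining equation gives: option(either(E, S2)) =?= option(either(either(S2, S2), float)). Substituting into the earlier binding gives T := either(S2, S2).
Decompose option/1: either(E, S2) =?= either(either(S2, S2), float).
Decompose either/2: E =?= either(S2, S2),  S2 =?= float.
Bind E := either(S2, S2); no other remaining equation mentions E.
Bind S2 := float. Substituting into the earlier bindings gives T := either(float, float), T1 := float, E := either(float, float).
MGU = { T ↦ either(float, float), T1 ↦ float, E ↦ either(float, float), S2 ↦ float }, so S2 ↦ float.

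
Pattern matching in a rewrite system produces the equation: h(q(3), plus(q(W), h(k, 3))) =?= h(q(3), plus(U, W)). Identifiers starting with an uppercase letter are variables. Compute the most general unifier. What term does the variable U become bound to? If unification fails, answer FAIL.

Decompose h/2: q(3) =?= q(3),  plus(q(W), h(k, 3)) =?= plus(U, W).
Delete trivial equation q(3) =?= q(3).
Decompose plus/2: q(W) =?= U,  h(k, 3) =?= W.
Bind U := q(W); no other remaining equation mentions U.
Bind W := h(k, 3). Substituting into the earlier binding gives U := q(h(k, 3)).
MGU = { U := q(h(k, 3)), W := h(k, 3) }, so U := q(h(k, 3)).

q(h(k, 3))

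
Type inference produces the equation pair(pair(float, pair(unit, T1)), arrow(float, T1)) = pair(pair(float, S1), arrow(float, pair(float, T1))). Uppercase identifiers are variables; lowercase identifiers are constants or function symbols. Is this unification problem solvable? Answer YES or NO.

NO

Decompose pair/2: pair(float, pair(unit, T1)) = pair(float, S1),  arrow(float, T1) = arrow(float, pair(float, T1)).
Decompose pair/2: float = float,  pair(unit, T1) = S1.
Delete trivial equation float = float.
Bind S1 := pair(unit, T1); no other remaining equation mentions S1.
Decompose arrow/2: float = float,  T1 = pair(float, T1).
Delete trivial equation float = float.
Occurs check fails: T1 occurs in pair(float, T1); the equation T1 = pair(float, T1) has no finite solution.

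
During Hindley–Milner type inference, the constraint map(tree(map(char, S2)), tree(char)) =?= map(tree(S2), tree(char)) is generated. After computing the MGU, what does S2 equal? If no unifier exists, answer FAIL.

FAIL

Decompose map/2: tree(map(char, S2)) =?= tree(S2),  tree(char) =?= tree(char).
Decompose tree/1: map(char, S2) =?= S2.
Occurs check fails: S2 occurs in map(char, S2); the equation S2 =?= map(char, S2) has no finite solution.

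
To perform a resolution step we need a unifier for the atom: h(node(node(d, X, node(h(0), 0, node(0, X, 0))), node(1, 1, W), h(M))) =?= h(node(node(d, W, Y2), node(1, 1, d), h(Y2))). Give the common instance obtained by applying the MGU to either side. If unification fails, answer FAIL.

Decompose h/1: node(node(d, X, node(h(0), 0, node(0, X, 0))), node(1, 1, W), h(M)) =?= node(node(d, W, Y2), node(1, 1, d), h(Y2)).
Decompose node/3: node(d, X, node(h(0), 0, node(0, X, 0))) =?= node(d, W, Y2),  node(1, 1, W) =?= node(1, 1, d),  h(M) =?= h(Y2).
Decompose node/3: d =?= d,  X =?= W,  node(h(0), 0, node(0, X, 0)) =?= Y2.
Delete trivial equation d =?= d.
Bind X := W; substituting into the one remaining equation that mentions X gives: node(h(0), 0, node(0, W, 0)) =?= Y2.
Bind Y2 := node(h(0), 0, node(0, W, 0)); substituting into the one remaining equation that mentions Y2 gives: h(M) =?= h(node(h(0), 0, node(0, W, 0))).
Decompose node/3: 1 =?= 1,  1 =?= 1,  W =?= d.
Delete trivial equation 1 =?= 1.
Delete trivial equation 1 =?= 1.
Bind W := d; substituting into the remaining equation gives: h(M) =?= h(node(h(0), 0, node(0, d, 0))). Substituting into the earlier bindings gives X := d, Y2 := node(h(0), 0, node(0, d, 0)).
Decompose h/1: M =?= node(h(0), 0, node(0, d, 0)).
Bind M := node(h(0), 0, node(0, d, 0)).
Applying the MGU to either side gives h(node(node(d, d, node(h(0), 0, node(0, d, 0))), node(1, 1, d), h(node(h(0), 0, node(0, d, 0))))).

h(node(node(d, d, node(h(0), 0, node(0, d, 0))), node(1, 1, d), h(node(h(0), 0, node(0, d, 0)))))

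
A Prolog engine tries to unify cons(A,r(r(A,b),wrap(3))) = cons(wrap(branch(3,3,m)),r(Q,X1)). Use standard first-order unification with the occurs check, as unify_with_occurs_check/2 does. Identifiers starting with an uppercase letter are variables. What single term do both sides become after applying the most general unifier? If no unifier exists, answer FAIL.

cons(wrap(branch(3,3,m)),r(r(wrap(branch(3,3,m)),b),wrap(3)))

Decompose cons/2: A = wrap(branch(3,3,m)),  r(r(A,b),wrap(3)) = r(Q,X1).
Bind A := wrap(branch(3,3,m)); substituting into the remaining equation gives: r(r(wrap(branch(3,3,m)),b),wrap(3)) = r(Q,X1).
Decompose r/2: r(wrap(branch(3,3,m)),b) = Q,  wrap(3) = X1.
Bind Q := r(wrap(branch(3,3,m)),b); no other remaining equation mentions Q.
Bind X1 := wrap(3).
Applying the MGU to either side gives cons(wrap(branch(3,3,m)),r(r(wrap(branch(3,3,m)),b),wrap(3))).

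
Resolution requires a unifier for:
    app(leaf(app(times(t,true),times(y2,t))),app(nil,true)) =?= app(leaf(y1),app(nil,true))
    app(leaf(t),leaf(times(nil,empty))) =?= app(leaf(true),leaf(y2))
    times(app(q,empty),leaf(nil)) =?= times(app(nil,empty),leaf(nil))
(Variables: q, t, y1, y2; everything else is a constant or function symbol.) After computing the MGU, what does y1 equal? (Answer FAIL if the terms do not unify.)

app(times(true,true),times(times(nil,empty),true))

Decompose app/2: leaf(app(times(t,true),times(y2,t))) =?= leaf(y1),  app(nil,true) =?= app(nil,true).
Decompose leaf/1: app(times(t,true),times(y2,t)) =?= y1.
Bind y1 := app(times(t,true),times(y2,t)); no other remaining equation mentions y1.
Delete trivial equation app(nil,true) =?= app(nil,true).
Decompose app/2: leaf(t) =?= leaf(true),  leaf(times(nil,empty)) =?= leaf(y2).
Decompose leaf/1: t =?= true.
Bind t := true; no other remaining equation mentions t. Substituting into the earlier binding gives y1 := app(times(true,true),times(y2,true)).
Decompose leaf/1: times(nil,empty) =?= y2.
Bind y2 := times(nil,empty); no other remaining equation mentions y2. Substituting into the earlier binding gives y1 := app(times(true,true),times(times(nil,empty),true)).
Decompose times/2: app(q,empty) =?= app(nil,empty),  leaf(nil) =?= leaf(nil).
Decompose app/2: q =?= nil,  empty =?= empty.
Bind q := nil; no other remaining equation mentions q.
Delete trivial equation empty =?= empty.
Delete trivial equation leaf(nil) =?= leaf(nil).
MGU = { y1 ↦ app(times(true,true),times(times(nil,empty),true)), t ↦ true, y2 ↦ times(nil,empty), q ↦ nil }, so y1 ↦ app(times(true,true),times(times(nil,empty),true)).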